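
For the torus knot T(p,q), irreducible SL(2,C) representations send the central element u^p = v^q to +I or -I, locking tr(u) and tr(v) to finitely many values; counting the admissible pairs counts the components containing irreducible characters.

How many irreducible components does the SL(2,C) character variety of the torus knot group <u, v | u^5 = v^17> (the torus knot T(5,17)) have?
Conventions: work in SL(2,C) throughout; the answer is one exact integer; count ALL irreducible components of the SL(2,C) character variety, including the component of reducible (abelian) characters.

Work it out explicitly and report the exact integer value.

In the torus knot group T(5,17), u^5 = v^17 is central, so an irreducible representation sends it to +I or -I (Schur).
This locks tr(u) to 2*cos(pi*alpha/5), alpha in 1..4, and tr(v) to 2*cos(pi*beta/17), beta in 1..16, on each component of irreducible characters.
u^5 = (-1)^alpha I and v^17 = (-1)^beta I must agree, so alpha and beta have equal parity.
count pairs: odd alpha (2 choices) x odd beta (8), plus even alpha (2) x even beta (8): 2*8 + 2*8 = 32.
components with irreducible characters: 32; plus the single component of reducible (abelian) characters: total 33.

33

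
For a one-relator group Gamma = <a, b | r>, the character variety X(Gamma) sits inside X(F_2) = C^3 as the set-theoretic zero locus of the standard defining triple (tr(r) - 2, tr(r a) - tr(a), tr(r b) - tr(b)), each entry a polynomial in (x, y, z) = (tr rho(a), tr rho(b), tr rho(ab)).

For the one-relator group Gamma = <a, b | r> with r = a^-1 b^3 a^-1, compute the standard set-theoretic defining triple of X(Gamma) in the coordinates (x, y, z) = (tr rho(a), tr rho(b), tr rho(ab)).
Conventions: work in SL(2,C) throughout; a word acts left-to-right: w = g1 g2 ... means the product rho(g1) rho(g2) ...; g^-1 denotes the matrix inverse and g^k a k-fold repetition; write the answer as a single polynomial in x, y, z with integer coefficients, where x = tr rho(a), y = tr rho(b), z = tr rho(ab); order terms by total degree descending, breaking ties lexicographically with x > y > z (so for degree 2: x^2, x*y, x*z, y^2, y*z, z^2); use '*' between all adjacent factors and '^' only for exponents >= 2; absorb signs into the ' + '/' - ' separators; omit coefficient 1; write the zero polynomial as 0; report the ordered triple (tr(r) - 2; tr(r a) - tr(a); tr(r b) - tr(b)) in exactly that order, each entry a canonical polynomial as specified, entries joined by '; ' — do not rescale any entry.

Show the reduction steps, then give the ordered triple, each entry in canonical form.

x^2*y^3 - x*y^2*z - 2*x^2*y - y^3 + x*z + 3*y - 2; x*y^3 - y^2*z - 2*x*y - x + z; x^2*y^4 - 2*x*y^3*z - 2*x^2*y^2 + y^2*z^2 + 3*x*y*z - y^2 - z^2 - y + 2

trace(b^2) = trace(b)*trace(b) - trace(1)   [square of b] = y^2 - 2
trace(b^3) = trace(b)*trace(b^2) - trace(b)   [square of b] = y^3 - 3*y
trace(a b^2) = trace(b)*trace(a b) - trace(a)   [square of b] = y*z - x
trace(b^3 a) = trace(b)*trace(a b^2) - trace(a b)   [square of b] = y^2*z - x*y - z
so trace(b^3 a^-1) = trace(b^3)*trace(a) - trace(b^3 a)   [inverse elimination on a] = x*y^3 - y^2*z - 2*x*y + z
trace(a^-1 b^3 a^-1) = trace(b^3 a^-1)*trace(a) - trace(b^3)   [inverse elimination on a] = x^2*y^3 - x*y^2*z - 2*x^2*y - y^3 + x*z + 3*y
reduce: trace(b^4) = trace(b)*trace(b^3) - trace(b^2) = y^4 - 4*y^2 + 2
reduce: trace(b^4 a) = trace(b)*trace(a b^3) - trace(a b^2) = y^3*z - x*y^2 - 2*y*z + x
reduce: trace(b a^-1 b^3) = trace(b^4)*trace(a) - trace(b^4 a) = x*y^4 - y^3*z - 3*x*y^2 + 2*y*z + x
trace(a b a b) = trace(b a)*trace(b a) - trace(1) = z^2 - 2
so trace(a b a) = trace(a)*trace(b a) - trace(b) = x*z - y
trace(b a b a b) = trace(b)*trace(a b a b) - trace(a b a) = y*z^2 - x*z - y
trace(b^3 a b a) = trace(b)*trace(b a b a b) - trace(b a b a) = y^2*z^2 - x*y*z - y^2 - z^2 + 2
trace(b a^-1 b^3 a) = trace(b^3 a b)*trace(a) - trace(b^3 a b a) = x*y^3*z - x^2*y^2 - y^2*z^2 - x*y*z + x^2 + y^2 + z^2 - 2
trace(a^-1 b^3 a^-1 b) = trace(b a^-1 b^3)*trace(a) - trace(b a^-1 b^3 a) = x^2*y^4 - 2*x*y^3*z - 2*x^2*y^2 + y^2*z^2 + 3*x*y*z - y^2 - z^2 + 2
assemble the triple (trace(r) - 2; trace(r a) - x; trace(r b) - y)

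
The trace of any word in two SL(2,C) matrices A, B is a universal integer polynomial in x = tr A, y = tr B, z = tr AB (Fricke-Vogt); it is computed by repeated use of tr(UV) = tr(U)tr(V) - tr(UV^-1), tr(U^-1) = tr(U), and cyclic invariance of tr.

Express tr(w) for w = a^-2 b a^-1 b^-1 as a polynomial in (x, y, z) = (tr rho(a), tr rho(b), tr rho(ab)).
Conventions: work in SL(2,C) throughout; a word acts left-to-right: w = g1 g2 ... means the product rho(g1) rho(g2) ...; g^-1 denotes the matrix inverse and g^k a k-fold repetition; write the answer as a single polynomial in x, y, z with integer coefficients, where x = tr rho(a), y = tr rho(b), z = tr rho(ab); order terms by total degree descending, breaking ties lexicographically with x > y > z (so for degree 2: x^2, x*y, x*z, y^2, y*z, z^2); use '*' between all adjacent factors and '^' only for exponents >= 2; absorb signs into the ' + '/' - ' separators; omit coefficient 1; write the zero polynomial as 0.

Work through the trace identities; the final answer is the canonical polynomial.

apply: tr(a^-1 b) = tr(b) * tr(a) - tr(b a)   [inverse elimination on a] = x*y - z
tr(a^-1 b a^-1) = tr(a^-1 b) * tr(a) - tr(a^-1 b a)   [inverse elimination on a] = x^2*y - x*z - y
use: tr(b^2) = tr(b) * tr(b) - tr(1)   [square of b] = y^2 - 2
tr(b^2 a) = tr(b) * tr(a b) - tr(a)   [square of b] = y*z - x
use: tr(b a^-1 b) = tr(b^2) * tr(a) - tr(b^2 a)   [inverse elimination on a] = x*y^2 - y*z - x
tr(b a b a) = tr(a b) * tr(a b) - tr(1)   [split at a repeated a] = z^2 - 2
tr(b a^-1 b a) = tr(b a b) * tr(a) - tr(b a b a)   [inverse elimination on a] = x*y*z - x^2 - z^2 + 2
tr(a^-1 b a^-1 b) = tr(b a^-1 b) * tr(a) - tr(b a^-1 b a)   [inverse elimination on a] = x^2*y^2 - 2*x*y*z + z^2 - 2
tr(a^-1 b a^-1 b^-1) = tr(a^-1 b a^-1) * tr(b) - tr(a^-1 b a^-1 b)   [inverse elimination on b] = x*y*z - y^2 - z^2 + 2
tr(a^-2 b a^-1 b^-1) = tr(a^-1 b a^-1 b^-1) * tr(a) - tr(a^-1 b a^-1 b^-1 a)   [inverse elimination on a] = x^2*y*z - x*y^2 - x*z^2 + x

x^2*y*z - x*y^2 - x*z^2 + x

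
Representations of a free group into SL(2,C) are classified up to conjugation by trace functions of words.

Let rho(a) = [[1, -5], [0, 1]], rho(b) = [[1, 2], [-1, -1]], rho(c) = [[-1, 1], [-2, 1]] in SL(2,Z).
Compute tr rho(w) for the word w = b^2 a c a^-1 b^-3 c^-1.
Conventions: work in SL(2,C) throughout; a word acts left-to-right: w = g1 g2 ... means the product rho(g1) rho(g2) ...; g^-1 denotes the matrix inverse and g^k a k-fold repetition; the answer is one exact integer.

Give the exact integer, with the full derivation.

90

rho(b) = [[1, 2], [-1, -1]]
... * rho(b) = [[1, 2], [-1, -1]]  ->  [[-1, 0], [0, -1]]
... * rho(a) = [[1, -5], [0, 1]]  ->  [[-1, 5], [0, -1]]
... * rho(c) = [[-1, 1], [-2, 1]]  ->  [[-9, 4], [2, -1]]
... * rho(a^-1) = [[1, 5], [0, 1]]  ->  [[-9, -41], [2, 9]]
... * rho(b^-1) = [[-1, -2], [1, 1]]  ->  [[-32, -23], [7, 5]]
... * rho(b^-1) = [[-1, -2], [1, 1]]  ->  [[9, 41], [-2, -9]]
... * rho(b^-1) = [[-1, -2], [1, 1]]  ->  [[32, 23], [-7, -5]]
... * rho(c^-1) = [[1, -1], [2, -1]]  ->  [[78, -55], [-17, 12]]
tr = 78 + 12 = 90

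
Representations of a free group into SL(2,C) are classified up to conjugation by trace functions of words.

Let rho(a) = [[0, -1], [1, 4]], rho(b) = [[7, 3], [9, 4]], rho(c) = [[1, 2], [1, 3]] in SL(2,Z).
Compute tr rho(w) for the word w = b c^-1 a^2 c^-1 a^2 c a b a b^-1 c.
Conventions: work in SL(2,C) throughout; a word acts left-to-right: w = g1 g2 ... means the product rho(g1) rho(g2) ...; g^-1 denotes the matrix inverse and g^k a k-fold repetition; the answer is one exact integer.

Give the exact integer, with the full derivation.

-340302

rho(b) = [[7, 3], [9, 4]]
... * rho(c^-1) = [[3, -2], [-1, 1]]  ->  [[18, -11], [23, -14]]
... * rho(a) = [[0, -1], [1, 4]]  ->  [[-11, -62], [-14, -79]]
... * rho(a) = [[0, -1], [1, 4]]  ->  [[-62, -237], [-79, -302]]
... * rho(c^-1) = [[3, -2], [-1, 1]]  ->  [[51, -113], [65, -144]]
... * rho(a) = [[0, -1], [1, 4]]  ->  [[-113, -503], [-144, -641]]
... * rho(a) = [[0, -1], [1, 4]]  ->  [[-503, -1899], [-641, -2420]]
... * rho(c) = [[1, 2], [1, 3]]  ->  [[-2402, -6703], [-3061, -8542]]
... * rho(a) = [[0, -1], [1, 4]]  ->  [[-6703, -24410], [-8542, -31107]]
... * rho(b) = [[7, 3], [9, 4]]  ->  [[-266611, -117749], [-339757, -150054]]
... * rho(a) = [[0, -1], [1, 4]]  ->  [[-117749, -204385], [-150054, -260459]]
... * rho(b^-1) = [[4, -3], [-9, 7]]  ->  [[1368469, -1077448], [1743915, -1373051]]
... * rho(c) = [[1, 2], [1, 3]]  ->  [[291021, -495406], [370864, -631323]]
tr = 291021 + -631323 = -340302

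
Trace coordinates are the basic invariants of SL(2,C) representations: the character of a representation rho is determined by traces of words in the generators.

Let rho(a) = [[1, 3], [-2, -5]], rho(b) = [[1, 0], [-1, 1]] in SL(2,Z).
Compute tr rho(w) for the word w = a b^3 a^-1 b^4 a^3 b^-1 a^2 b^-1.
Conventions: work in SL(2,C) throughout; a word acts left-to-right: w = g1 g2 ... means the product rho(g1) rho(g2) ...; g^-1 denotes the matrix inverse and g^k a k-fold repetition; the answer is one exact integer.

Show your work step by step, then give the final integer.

rho(a) = [[1, 3], [-2, -5]]
... * rho(b) = [[1, 0], [-1, 1]]  ->  [[-2, 3], [3, -5]]
... * rho(b) = [[1, 0], [-1, 1]]  ->  [[-5, 3], [8, -5]]
... * rho(b) = [[1, 0], [-1, 1]]  ->  [[-8, 3], [13, -5]]
... * rho(a^-1) = [[-5, -3], [2, 1]]  ->  [[46, 27], [-75, -44]]
... * rho(b) = [[1, 0], [-1, 1]]  ->  [[19, 27], [-31, -44]]
... * rho(b) = [[1, 0], [-1, 1]]  ->  [[-8, 27], [13, -44]]
... * rho(b) = [[1, 0], [-1, 1]]  ->  [[-35, 27], [57, -44]]
... * rho(b) = [[1, 0], [-1, 1]]  ->  [[-62, 27], [101, -44]]
... * rho(a) = [[1, 3], [-2, -5]]  ->  [[-116, -321], [189, 523]]
... * rho(a) = [[1, 3], [-2, -5]]  ->  [[526, 1257], [-857, -2048]]
... * rho(a) = [[1, 3], [-2, -5]]  ->  [[-1988, -4707], [3239, 7669]]
... * rho(b^-1) = [[1, 0], [1, 1]]  ->  [[-6695, -4707], [10908, 7669]]
... * rho(a) = [[1, 3], [-2, -5]]  ->  [[2719, 3450], [-4430, -5621]]
... * rho(a) = [[1, 3], [-2, -5]]  ->  [[-4181, -9093], [6812, 14815]]
... * rho(b^-1) = [[1, 0], [1, 1]]  ->  [[-13274, -9093], [21627, 14815]]
tr = -13274 + 14815 = 1541

1541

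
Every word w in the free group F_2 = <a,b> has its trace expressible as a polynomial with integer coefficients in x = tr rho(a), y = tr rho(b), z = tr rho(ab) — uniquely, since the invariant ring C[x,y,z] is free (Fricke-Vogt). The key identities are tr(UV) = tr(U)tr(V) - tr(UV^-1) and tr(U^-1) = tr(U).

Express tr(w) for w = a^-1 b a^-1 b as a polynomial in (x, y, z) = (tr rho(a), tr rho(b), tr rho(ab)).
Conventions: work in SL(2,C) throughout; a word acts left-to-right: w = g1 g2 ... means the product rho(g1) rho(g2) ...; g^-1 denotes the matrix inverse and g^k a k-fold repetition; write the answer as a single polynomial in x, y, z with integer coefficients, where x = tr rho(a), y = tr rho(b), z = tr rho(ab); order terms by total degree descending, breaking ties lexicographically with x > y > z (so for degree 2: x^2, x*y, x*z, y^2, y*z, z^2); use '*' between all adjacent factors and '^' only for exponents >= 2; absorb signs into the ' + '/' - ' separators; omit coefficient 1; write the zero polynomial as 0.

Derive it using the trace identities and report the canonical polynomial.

x^2*y^2 - 2*x*y*z + z^2 - 2

use: tr(b^2) = tr(b) * tr(b) - tr(1)  (reduce the b square) = y^2 - 2
tr(b^2 a) = tr(b) * tr(a b) - tr(a)  (reduce the b square) = y*z - x
tr(b a^-1 b) = tr(b^2) * tr(a) - tr(b^2 a)  (eliminate a^-1) = x*y^2 - y*z - x
apply: tr(b a b a) = tr(b a) * tr(b a) - tr(1)  (split on b) = z^2 - 2
tr(b a^-1 b a) = tr(b a b) * tr(a) - tr(b a b a)  (eliminate a^-1) = x*y*z - x^2 - z^2 + 2
tr(a^-1 b a^-1 b) = tr(b a^-1 b) * tr(a) - tr(b a^-1 b a)  (eliminate a^-1) = x^2*y^2 - 2*x*y*z + z^2 - 2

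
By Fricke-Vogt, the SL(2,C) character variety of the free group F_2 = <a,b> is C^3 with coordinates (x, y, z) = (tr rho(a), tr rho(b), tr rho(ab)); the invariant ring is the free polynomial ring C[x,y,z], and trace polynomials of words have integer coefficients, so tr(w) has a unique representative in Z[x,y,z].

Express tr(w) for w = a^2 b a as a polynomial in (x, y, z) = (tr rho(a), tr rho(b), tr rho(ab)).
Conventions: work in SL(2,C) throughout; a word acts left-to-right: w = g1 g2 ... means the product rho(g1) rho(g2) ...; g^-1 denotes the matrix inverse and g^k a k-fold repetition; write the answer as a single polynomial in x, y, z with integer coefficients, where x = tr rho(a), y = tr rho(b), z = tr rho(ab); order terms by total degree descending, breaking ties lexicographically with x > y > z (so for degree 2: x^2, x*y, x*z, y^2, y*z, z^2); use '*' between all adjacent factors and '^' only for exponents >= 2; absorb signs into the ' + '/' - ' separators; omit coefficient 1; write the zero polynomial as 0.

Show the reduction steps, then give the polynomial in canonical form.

next, tr(a b a) = tr(a)*tr(b a) - tr(b)   [square of a] = x*z - y
and tr(a^2 b a) = tr(a)*tr(a b a) - tr(a b)   [square of a] = x^2*z - x*y - z

x^2*z - x*y - z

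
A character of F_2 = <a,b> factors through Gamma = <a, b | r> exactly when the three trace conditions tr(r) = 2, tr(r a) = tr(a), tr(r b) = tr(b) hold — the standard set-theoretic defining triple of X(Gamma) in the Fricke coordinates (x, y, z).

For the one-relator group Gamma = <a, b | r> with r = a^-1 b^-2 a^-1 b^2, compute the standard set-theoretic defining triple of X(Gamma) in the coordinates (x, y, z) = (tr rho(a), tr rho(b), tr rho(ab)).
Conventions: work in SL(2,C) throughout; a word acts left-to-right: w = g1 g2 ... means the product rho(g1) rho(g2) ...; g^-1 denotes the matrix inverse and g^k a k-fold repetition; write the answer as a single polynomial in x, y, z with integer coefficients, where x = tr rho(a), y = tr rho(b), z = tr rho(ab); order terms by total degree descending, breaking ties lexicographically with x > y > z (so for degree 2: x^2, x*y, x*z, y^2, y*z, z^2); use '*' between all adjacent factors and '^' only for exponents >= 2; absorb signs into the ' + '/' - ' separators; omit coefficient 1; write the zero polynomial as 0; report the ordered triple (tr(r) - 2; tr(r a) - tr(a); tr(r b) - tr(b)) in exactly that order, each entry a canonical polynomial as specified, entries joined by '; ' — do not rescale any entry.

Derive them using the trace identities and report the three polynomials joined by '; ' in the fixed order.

x*y^3*z - x^2*y^2 - y^4 - y^2*z^2 + x^2 + 4*y^2 - 4; 0; x*y^4*z - x^2*y^3 - y^5 - y^3*z^2 - x*y^2*z + 2*x^2*y + 5*y^3 + y*z^2 - x*z - 6*y

so tr(a^-1 b) = tr(b) * tr(a) - tr(b a) = x*y - z
reduce: tr(b^2) = tr(b) * tr(b) - tr(1) = y^2 - 2
tr(a b^2) = tr(b) * tr(a b) - tr(a) = y*z - x
reduce: tr(b^2 a b) = tr(b) * tr(a b^2) - tr(a b) = y^2*z - x*y - z
so tr(a b a b) = tr(a b) * tr(a b) - tr(1)   [split at repeated a] = z^2 - 2
tr(a b a) = tr(a) * tr(b a) - tr(b) = x*z - y
tr(b^2 a b a) = tr(b) * tr(a b a b) - tr(a b a) = y*z^2 - x*z - y
tr(a^-1 b^2 a b) = tr(b^2 a b) * tr(a) - tr(b^2 a b a) = x*y^2*z - x^2*y - y*z^2 + y
so tr(b^-1 a^-1 b^2 a) = tr(a^-1 b^2 a) * tr(b) - tr(a^-1 b^2 a b) = -x*y^2*z + x^2*y + y^3 + y*z^2 - 3*y
so tr(b^-1 a^-1 b^2 a^-1) = tr(b^-1 a^-1 b^2) * tr(a) - tr(b^-1 a^-1 b^2 a) = x*y^2*z - y^3 - y*z^2 - x*z + 3*y
reduce: tr(a^-1 b^2) = tr(b^2) * tr(a) - tr(b^2 a) = x*y^2 - y*z - x
tr(a^-1 b^2 a^-1) = tr(a^-1 b^2) * tr(a) - tr(a^-1 b^2 a) = x^2*y^2 - x*y*z - x^2 - y^2 + 2
tr(a^-1 b^-2 a^-1 b^2) = tr(b^-1 a^-1 b^2 a^-1) * tr(b) - tr(b^-1 a^-1 b^2 a^-1 b) = x*y^3*z - x^2*y^2 - y^4 - y^2*z^2 + x^2 + 4*y^2 - 2
reduce: tr(b^3) = tr(b) * tr(b^2) - tr(b)   [square of b] = y^3 - 3*y
reduce: tr(a^-1 b^3) = tr(b^3) * tr(a) - tr(b^3 a)   [inverse elimination on a] = x*y^3 - y^2*z - 2*x*y + z
reduce: tr(a^-1 b^3 a^-1) = tr(a^-1 b^3) * tr(a) - tr(a^-1 b^3 a)   [inverse elimination on a] = x^2*y^3 - x*y^2*z - 2*x^2*y - y^3 + x*z + 3*y
reduce: tr(b^4) = tr(b) * tr(b^3) - tr(b^2)   [square of b] = y^4 - 4*y^2 + 2
tr(b^4 a) = tr(b) * tr(a b^3) - tr(a b^2)   [square of b] = y^3*z - x*y^2 - 2*y*z + x
tr(b a^-1 b^3) = tr(b^4) * tr(a) - tr(b^4 a)   [inverse elimination on a] = x*y^4 - y^3*z - 3*x*y^2 + 2*y*z + x
tr(b^3 a b a) = tr(b) * tr(a b a b^2) - tr(a b a b)   [square of b] = y^2*z^2 - x*y*z - y^2 - z^2 + 2
so tr(b a^-1 b^3 a) = tr(b^3 a b) * tr(a) - tr(b^3 a b a)   [inverse elimination on a] = x*y^3*z - x^2*y^2 - y^2*z^2 - x*y*z + x^2 + y^2 + z^2 - 2
so tr(a^-1 b^3 a^-1 b) = tr(b a^-1 b^3) * tr(a) - tr(b a^-1 b^3 a)   [inverse elimination on a] = x^2*y^4 - 2*x*y^3*z - 2*x^2*y^2 + y^2*z^2 + 3*x*y*z - y^2 - z^2 + 2
tr(a^-1 b^3 a^-1 b^-1) = tr(a^-1 b^3 a^-1) * tr(b) - tr(a^-1 b^3 a^-1 b)   [inverse elimination on b] = x*y^3*z - y^4 - y^2*z^2 - 2*x*y*z + 4*y^2 + z^2 - 2
reduce: tr(a^-1 b^-2 a^-1 b^3) = tr(a^-1 b^3 a^-1 b^-1) * tr(b) - tr(a^-1 b^3 a^-1)   [inverse elimination on b] = x*y^4*z - x^2*y^3 - y^5 - y^3*z^2 - x*y^2*z + 2*x^2*y + 5*y^3 + y*z^2 - x*z - 5*y
assemble the triple (tr(r) - 2; tr(r a) - x; tr(r b) - y)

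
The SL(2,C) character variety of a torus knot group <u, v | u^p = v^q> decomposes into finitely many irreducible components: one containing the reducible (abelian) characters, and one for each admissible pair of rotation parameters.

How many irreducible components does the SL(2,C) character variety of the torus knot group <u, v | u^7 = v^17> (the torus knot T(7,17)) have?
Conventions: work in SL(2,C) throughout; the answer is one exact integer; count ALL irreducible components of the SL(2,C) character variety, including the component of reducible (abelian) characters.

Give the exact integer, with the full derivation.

Gamma = < u, v | u^7 = v^17 > (torus knot T(7,17)); the central element u^7 = v^17 acts as +I or -I in any irreducible SL(2,C) representation.
So on each irreducible component the traces are pinned: tr(u) = 2*cos(pi*alpha/7) with 1 <= alpha <= 6, tr(v) = 2*cos(pi*beta/17) with 1 <= beta <= 16.
Consistency of u^7 = (-1)^alpha I with v^17 = (-1)^beta I forces alpha = beta (mod 2).
Enumerate parity-matched pairs: 3*8 odd-odd plus 3*8 even-even gives 48.
That is 48 components of irreducible characters, and with the reducible (abelian) component the total is 49.

49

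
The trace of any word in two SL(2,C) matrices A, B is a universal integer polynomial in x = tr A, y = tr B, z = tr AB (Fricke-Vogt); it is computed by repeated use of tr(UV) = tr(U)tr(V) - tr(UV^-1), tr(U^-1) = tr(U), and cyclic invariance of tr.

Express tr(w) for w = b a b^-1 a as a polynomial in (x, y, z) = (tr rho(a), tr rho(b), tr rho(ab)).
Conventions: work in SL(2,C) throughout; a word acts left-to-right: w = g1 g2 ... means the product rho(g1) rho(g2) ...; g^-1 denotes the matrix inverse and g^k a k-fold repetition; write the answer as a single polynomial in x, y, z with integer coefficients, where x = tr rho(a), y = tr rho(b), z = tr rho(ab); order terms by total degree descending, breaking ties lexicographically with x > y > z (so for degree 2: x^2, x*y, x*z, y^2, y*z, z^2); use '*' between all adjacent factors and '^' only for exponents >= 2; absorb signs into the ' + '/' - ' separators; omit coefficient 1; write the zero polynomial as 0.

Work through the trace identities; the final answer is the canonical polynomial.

x*y*z - y^2 - z^2 + 2

apply: trace(a b a) = trace(a) trace(b a) - trace(b)  (reduce the a square) = x*z - y
use: trace(a b a b) = trace(a b) trace(a b) - trace(1)  (split on a) = z^2 - 2
trace(b a b^-1 a) = trace(a b a) trace(b) - trace(a b a b)  (eliminate b^-1) = x*y*z - y^2 - z^2 + 2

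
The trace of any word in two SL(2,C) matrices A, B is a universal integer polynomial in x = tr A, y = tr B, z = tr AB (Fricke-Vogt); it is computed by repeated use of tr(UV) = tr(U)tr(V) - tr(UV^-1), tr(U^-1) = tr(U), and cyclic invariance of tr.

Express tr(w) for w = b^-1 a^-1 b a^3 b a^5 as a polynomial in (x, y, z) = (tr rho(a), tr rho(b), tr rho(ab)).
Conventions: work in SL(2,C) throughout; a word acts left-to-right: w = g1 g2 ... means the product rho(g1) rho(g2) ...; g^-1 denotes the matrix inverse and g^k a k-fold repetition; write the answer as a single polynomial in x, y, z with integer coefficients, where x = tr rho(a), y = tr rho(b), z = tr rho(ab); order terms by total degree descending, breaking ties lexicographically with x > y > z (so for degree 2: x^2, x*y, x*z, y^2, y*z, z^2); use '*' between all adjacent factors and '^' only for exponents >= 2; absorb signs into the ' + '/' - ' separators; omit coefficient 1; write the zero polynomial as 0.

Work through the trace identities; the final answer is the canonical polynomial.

reduce: tr(b a b a) = tr(b a) * tr(b a) - tr(1)  (split on b) = z^2 - 2
tr(b a b) = tr(b) * tr(a b) - tr(a)  (reduce the b square) = y*z - x
so tr(a b a b a) = tr(a) * tr(b a b a) - tr(b a b)  (reduce the a square) = x*z^2 - y*z - x
tr(a b a b a^2) = tr(a) * tr(a b a b a) - tr(a b a b)  (reduce the a square) = x^2*z^2 - x*y*z - x^2 - z^2 + 2
so tr(b a^4 b a) = tr(a) * tr(a b a b a^2) - tr(a b a b a)  (reduce the a square) = x^3*z^2 - x^2*y*z - x^3 - 2*x*z^2 + y*z + 3*x
reduce: tr(a b a) = tr(a) * tr(b a) - tr(b)  (reduce the a square) = x*z - y
tr(b a^3) = tr(a) * tr(a b a) - tr(a b)  (reduce the a square) = x^2*z - x*y - z
tr(a^4 b) = tr(a) * tr(b a^3) - tr(b a^2)  (reduce the a square) = x^3*z - x^2*y - 2*x*z + y
so tr(a^2) = tr(a) * tr(a) - tr(1)  (reduce the a square) = x^2 - 2
tr(a^3) = tr(a) * tr(a^2) - tr(a)  (reduce the a square) = x^3 - 3*x
so tr(a^4) = tr(a) * tr(a^3) - tr(a^2)  (reduce the a square) = x^4 - 4*x^2 + 2
reduce: tr(b a^4 b) = tr(b) * tr(a^4 b) - tr(a^4)  (reduce the b square) = x^3*y*z - x^4 - x^2*y^2 - 2*x*y*z + 4*x^2 + y^2 - 2
tr(a b a^4 b a) = tr(a) * tr(b a^4 b a) - tr(b a^4 b)  (reduce the a square) = x^4*z^2 - 2*x^3*y*z + x^2*y^2 - 2*x^2*z^2 + 3*x*y*z - x^2 - y^2 + 2
tr(b a^3 b a^4) = tr(a) * tr(a b a^4 b a) - tr(a b a^4 b)  (reduce the a square) = x^5*z^2 - 2*x^4*y*z + x^3*y^2 - 3*x^3*z^2 + 4*x^2*y*z - x*y^2 + 2*x*z^2 - y*z - x
so tr(b^2 a b a) = tr(b) * tr(a b a b) - tr(a b a)  (reduce the b square) = y*z^2 - x*z - y
tr(b^2 a b) = tr(b) * tr(b a b) - tr(b a)  (reduce the b square) = y^2*z - x*y - z
reduce: tr(b a^2 b^2 a) = tr(a) * tr(b^2 a b a) - tr(b^2 a b)  (reduce the a square) = x*y*z^2 - x^2*z - y^2*z + z
so tr(a^2 b^2) = tr(b) * tr(a^2 b) - tr(a^2)  (reduce the b square) = x*y*z - x^2 - y^2 + 2
so tr(b a^2 b^2) = tr(b) * tr(a^2 b^2) - tr(a^2 b)  (reduce the b square) = x*y^2*z - x^2*y - y^3 - x*z + 3*y
reduce: tr(b a^2 b^2 a^2) = tr(a) * tr(b a^2 b^2 a) - tr(b a^2 b^2)  (reduce the a square) = x^2*y*z^2 - x^3*z - 2*x*y^2*z + x^2*y + y^3 + 2*x*z - 3*y
tr(a b^2 a^3 b a) = tr(a) * tr(b a^2 b^2 a^2) - tr(b a^2 b^2 a)  (reduce the a square) = x^3*y*z^2 - x^4*z - 2*x^2*y^2*z + x^3*y + x*y^3 - x*y*z^2 + 3*x^2*z + y^2*z - 3*x*y - z
tr(a b^2 a^3 b) = tr(b) * tr(a^3 b a b) - tr(a^3 b a)  (reduce the b square) = x^2*y*z^2 - x^3*z - x*y^2*z - y*z^2 + 2*x*z + y
tr(a b^2 a^3 b a^2) = tr(a) * tr(a b^2 a^3 b a) - tr(a b^2 a^3 b)  (reduce the a square) = x^4*y*z^2 - x^5*z - 2*x^3*y^2*z + x^4*y + x^2*y^3 - 2*x^2*y*z^2 + 4*x^3*z + 2*x*y^2*z - 3*x^2*y + y*z^2 - 3*x*z - y
so tr(b^2 a^3 b a^4) = tr(a) * tr(a b^2 a^3 b a^2) - tr(a b^2 a^3 b a)  (reduce the a square) = x^5*y*z^2 - x^6*z - 2*x^4*y^2*z + x^5*y + x^3*y^3 - 3*x^3*y*z^2 + 5*x^4*z + 4*x^2*y^2*z - 4*x^3*y - x*y^3 + 2*x*y*z^2 - 6*x^2*z - y^2*z + 2*x*y + z
tr(b a^3 b a^5 b) = tr(a) * tr(b^2 a^3 b a^4) - tr(b^2 a^3 b a^3)  (reduce the a square) = x^6*y*z^2 - x^7*z - 2*x^5*y^2*z + x^6*y + x^4*y^3 - 4*x^4*y*z^2 + 6*x^5*z + 6*x^3*y^2*z - 5*x^4*y - 2*x^2*y^3 + 4*x^2*y*z^2 - 10*x^3*z - 3*x*y^2*z + 5*x^2*y - y*z^2 + 4*x*z + y
so tr(b a b a b a) = tr(a b) * tr(a b a b) - tr(a^-1 b^-1)  (split on a) = z^3 - 3*z
tr(a b a b a b a) = tr(a) * tr(b a b a b a) - tr(b a b a b)  (reduce the a square) = x*z^3 - y*z^2 - 2*x*z + y
reduce: tr(b a^3 b a b a) = tr(a) * tr(a b a b a b a) - tr(a b a b a b)  (reduce the a square) = x^2*z^3 - x*y*z^2 - 2*x^2*z - z^3 + x*y + 3*z
tr(b a^3 b a b a^2) = tr(a) * tr(b a^3 b a b a) - tr(b a^3 b a b)  (reduce the a square) = x^3*z^3 - 2*x^2*y*z^2 - x^3*z + x*y^2*z - x*z^3 + x^2*y + y*z^2 + x*z - y
reduce: tr(a b a b a^3 b a^2) = tr(a) * tr(b a^3 b a b a^2) - tr(b a^3 b a b a)  (reduce the a square) = x^4*z^3 - 2*x^3*y*z^2 - x^4*z + x^2*y^2*z - 2*x^2*z^3 + x^3*y + 2*x*y*z^2 + 3*x^2*z + z^3 - 2*x*y - 3*z
reduce: tr(b a b a^3 b) = tr(a) * tr(a b^2 a b a) - tr(a b^2 a b)  (reduce the a square) = x^2*y*z^2 - x^3*z - x*y^2*z - y*z^2 + 2*x*z + y
tr(a b a b a^3 b a) = tr(a) * tr(b a b a^3 b a) - tr(b a b a^3 b)  (reduce the a square) = x^3*z^3 - 2*x^2*y*z^2 - x^3*z + x*y^2*z - x*z^3 + x^2*y + y*z^2 + x*z - y
tr(a^2 b a b a^3 b a^2) = tr(a) * tr(a b a b a^3 b a^2) - tr(a b a b a^3 b a)  (reduce the a square) = x^5*z^3 - 2*x^4*y*z^2 - x^5*z + x^3*y^2*z - 3*x^3*z^3 + x^4*y + 4*x^2*y*z^2 + 4*x^3*z - x*y^2*z + 2*x*z^3 - 3*x^2*y - y*z^2 - 4*x*z + y
tr(b a^3 b a^5 b a) = tr(a) * tr(a^2 b a b a^3 b a^2) - tr(a^2 b a b a^3 b a)  (reduce the a square) = x^6*z^3 - 2*x^5*y*z^2 - x^6*z + x^4*y^2*z - 4*x^4*z^3 + x^5*y + 6*x^3*y*z^2 + 5*x^4*z - 2*x^2*y^2*z + 4*x^2*z^3 - 4*x^3*y - 3*x*y*z^2 - 7*x^2*z - z^3 + 3*x*y + 3*z
so tr(a^-1 b a^3 b a^5 b) = tr(b a^3 b a^5 b) * tr(a) - tr(b a^3 b a^5 b a)  (eliminate a^-1) = x^7*y*z^2 - x^8*z - 2*x^6*y^2*z - x^6*z^3 + x^7*y + x^5*y^3 - 2*x^5*y*z^2 + 7*x^6*z + 5*x^4*y^2*z + 4*x^4*z^3 - 6*x^5*y - 2*x^3*y^3 - 2*x^3*y*z^2 - 15*x^4*z - x^2*y^2*z - 4*x^2*z^3 + 9*x^3*y + 2*x*y*z^2 + 11*x^2*z + z^3 - 2*x*y - 3*z
reduce: tr(b^-1 a^-1 b a^3 b a^5) = tr(a^-1 b a^3 b a^5) * tr(b) - tr(a^-1 b a^3 b a^5 b)  (eliminate b^-1) = -x^7*y*z^2 + x^8*z + 2*x^6*y^2*z + x^6*z^3 - x^7*y - x^5*y^3 + 3*x^5*y*z^2 - 7*x^6*z - 7*x^4*y^2*z - 4*x^4*z^3 + 6*x^5*y + 3*x^3*y^3 - x^3*y*z^2 + 15*x^4*z + 5*x^2*y^2*z + 4*x^2*z^3 - 9*x^3*y - x*y^3 - 11*x^2*z - y^2*z - z^3 + x*y + 3*z

-x^7*y*z^2 + x^8*z + 2*x^6*y^2*z + x^6*z^3 - x^7*y - x^5*y^3 + 3*x^5*y*z^2 - 7*x^6*z - 7*x^4*y^2*z - 4*x^4*z^3 + 6*x^5*y + 3*x^3*y^3 - x^3*y*z^2 + 15*x^4*z + 5*x^2*y^2*z + 4*x^2*z^3 - 9*x^3*y - x*y^3 - 11*x^2*z - y^2*z - z^3 + x*y + 3*z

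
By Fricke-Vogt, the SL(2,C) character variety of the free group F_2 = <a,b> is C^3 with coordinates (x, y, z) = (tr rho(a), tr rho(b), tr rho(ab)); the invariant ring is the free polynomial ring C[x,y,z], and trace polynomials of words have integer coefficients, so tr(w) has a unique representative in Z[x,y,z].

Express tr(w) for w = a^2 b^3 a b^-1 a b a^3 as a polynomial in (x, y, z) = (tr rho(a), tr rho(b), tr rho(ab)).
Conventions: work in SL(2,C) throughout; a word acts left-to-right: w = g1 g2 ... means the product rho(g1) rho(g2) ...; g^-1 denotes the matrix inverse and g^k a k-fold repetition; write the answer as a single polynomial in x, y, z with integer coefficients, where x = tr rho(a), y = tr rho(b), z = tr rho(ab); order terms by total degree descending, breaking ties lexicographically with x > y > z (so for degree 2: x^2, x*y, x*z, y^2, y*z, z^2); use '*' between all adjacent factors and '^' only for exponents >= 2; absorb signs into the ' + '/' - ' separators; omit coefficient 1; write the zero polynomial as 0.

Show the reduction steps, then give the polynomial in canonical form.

x^5*y^3*z^2 - x^6*y^2*z - 2*x^4*y^4*z - x^4*y^2*z^3 + x^5*y^3 + x^3*y^5 - 2*x^3*y^3*z^2 + 8*x^4*y^2*z + x^4*z^3 + 5*x^2*y^4*z + 3*x^2*y^2*z^3 - x^5*y - 7*x^3*y^3 - 2*x^3*y*z^2 - 2*x*y^5 - x*y^3*z^2 - 2*x^4*z - 15*x^2*y^2*z - 3*x^2*z^3 - y^4*z - y^2*z^3 + 7*x^3*y + 10*x*y^3 + 4*x*y*z^2 + 7*x^2*z + 4*y^2*z + z^3 - 10*x*y - 3*z

reduce: trace(b a b a) = trace(a b) * trace(a b) - trace(1)  (split on a) = z^2 - 2
trace(b a b) = trace(b) * trace(a b) - trace(a)  (reduce the b square) = y*z - x
so trace(b a^2 b a) = trace(a) * trace(b a b a) - trace(b a b)  (reduce the a square) = x*z^2 - y*z - x
reduce: trace(b^2) = trace(b) * trace(b) - trace(1)  (reduce the b square) = y^2 - 2
trace(b a^2 b) = trace(a) * trace(b^2 a) - trace(b^2)  (reduce the a square) = x*y*z - x^2 - y^2 + 2
reduce: trace(a^2 b a^2 b) = trace(a) * trace(b a^2 b a) - trace(b a^2 b)  (reduce the a square) = x^2*z^2 - 2*x*y*z + y^2 - 2
reduce: trace(b a^2) = trace(a) * trace(b a) - trace(b)  (reduce the a square) = x*z - y
trace(a b a^2) = trace(a) * trace(b a^2) - trace(b a)  (reduce the a square) = x^2*z - x*y - z
trace(a^2 b a^2) = trace(a) * trace(a b a^2) - trace(a b a)  (reduce the a square) = x^3*z - x^2*y - 2*x*z + y
trace(a^2 b a^2 b^2) = trace(b) * trace(a^2 b a^2 b) - trace(a^2 b a^2)  (reduce the b square) = x^2*y*z^2 - x^3*z - 2*x*y^2*z + x^2*y + y^3 + 2*x*z - 3*y
trace(a b^3 a^2 b a) = trace(b) * trace(a^2 b a^2 b^2) - trace(a^2 b a^2 b)  (reduce the b square) = x^2*y^2*z^2 - x^3*y*z - 2*x*y^3*z + x^2*y^2 - x^2*z^2 + y^4 + 4*x*y*z - 4*y^2 + 2
trace(a b a b^2) = trace(b) * trace(a b a b) - trace(a b a)  (reduce the b square) = y*z^2 - x*z - y
trace(b a b^3 a) = trace(b) * trace(a b a b^2) - trace(a b a b)  (reduce the b square) = y^2*z^2 - x*y*z - y^2 - z^2 + 2
trace(b^2 a b) = trace(b) * trace(b a b) - trace(b a)  (reduce the b square) = y^2*z - x*y - z
so trace(b a b^3) = trace(b) * trace(b^2 a b) - trace(b^2 a)  (reduce the b square) = y^3*z - x*y^2 - 2*y*z + x
reduce: trace(a b^3 a^2 b) = trace(a) * trace(b a b^3 a) - trace(b a b^3)  (reduce the a square) = x*y^2*z^2 - x^2*y*z - y^3*z - x*z^2 + 2*y*z + x
trace(a b^3 a^2 b a^2) = trace(a) * trace(a b^3 a^2 b a) - trace(a b^3 a^2 b)  (reduce the a square) = x^3*y^2*z^2 - x^4*y*z - 2*x^2*y^3*z + x^3*y^2 - x^3*z^2 + x*y^4 - x*y^2*z^2 + 5*x^2*y*z + y^3*z - 4*x*y^2 + x*z^2 - 2*y*z + x
so trace(b^3 a^2 b a^4) = trace(a) * trace(a b^3 a^2 b a^2) - trace(a b^3 a^2 b a)  (reduce the a square) = x^4*y^2*z^2 - x^5*y*z - 2*x^3*y^3*z + x^4*y^2 - x^4*z^2 + x^2*y^4 - 2*x^2*y^2*z^2 + 6*x^3*y*z + 3*x*y^3*z - 5*x^2*y^2 + 2*x^2*z^2 - y^4 - 6*x*y*z + x^2 + 4*y^2 - 2
trace(a b a^5 b^3 a) = trace(a) * trace(b^3 a^2 b a^4) - trace(b^3 a^2 b a^3)  (reduce the a square) = x^5*y^2*z^2 - x^6*y*z - 2*x^4*y^3*z + x^5*y^2 - x^5*z^2 + x^3*y^4 - 3*x^3*y^2*z^2 + 7*x^4*y*z + 5*x^2*y^3*z - 6*x^3*y^2 + 3*x^3*z^2 - 2*x*y^4 + x*y^2*z^2 - 11*x^2*y*z - y^3*z + x^3 + 8*x*y^2 - x*z^2 + 2*y*z - 3*x
trace(b a b a b a) = trace(b a) * trace(b a b a) - trace(b^-1 a^-1)  (split on b) = z^3 - 3*z
trace(b a b a b a^2) = trace(a) * trace(b a b a b a) - trace(b a b a b)  (reduce the a square) = x*z^3 - y*z^2 - 2*x*z + y
trace(a b a b a^3 b) = trace(a) * trace(b a b a b a^2) - trace(b a b a b a)  (reduce the a square) = x^2*z^3 - x*y*z^2 - 2*x^2*z - z^3 + x*y + 3*z
trace(a^2 b a b a) = trace(a) * trace(b a b a^2) - trace(b a b a)  (reduce the a square) = x^2*z^2 - x*y*z - x^2 - z^2 + 2
trace(a b a b a^3) = trace(a) * trace(a^2 b a b a) - trace(a^2 b a b)  (reduce the a square) = x^3*z^2 - x^2*y*z - x^3 - 2*x*z^2 + y*z + 3*x
reduce: trace(a b^2 a b a b a^2) = trace(b) * trace(a b a b a^3 b) - trace(a b a b a^3)  (reduce the b square) = x^2*y*z^3 - x^3*z^2 - x*y^2*z^2 - x^2*y*z - y*z^3 + x^3 + x*y^2 + 2*x*z^2 + 2*y*z - 3*x
trace(a b^2 a b a b a) = trace(b) * trace(a b a b a^2 b) - trace(a b a b a^2)  (reduce the b square) = x*y*z^3 - x^2*z^2 - y^2*z^2 - x*y*z + x^2 + y^2 + z^2 - 2
reduce: trace(a b^2 a b a b a^3) = trace(a) * trace(a b^2 a b a b a^2) - trace(a b^2 a b a b a)  (reduce the a square) = x^3*y*z^3 - x^4*z^2 - x^2*y^2*z^2 - x^3*y*z - 2*x*y*z^3 + x^4 + x^2*y^2 + 3*x^2*z^2 + y^2*z^2 + 3*x*y*z - 4*x^2 - y^2 - z^2 + 2
reduce: trace(b a b a b a^5 b) = trace(a) * trace(a b^2 a b a b a^3) - trace(a b^2 a b a b a^2)  (reduce the a square) = x^4*y*z^3 - x^5*z^2 - x^3*y^2*z^2 - x^4*y*z - 3*x^2*y*z^3 + x^5 + x^3*y^2 + 4*x^3*z^2 + 2*x*y^2*z^2 + 4*x^2*y*z + y*z^3 - 5*x^3 - 2*x*y^2 - 3*x*z^2 - 2*y*z + 5*x
so trace(b a b a b a^4) = trace(a) * trace(b a b a b a^3) - trace(b a b a b a^2)  (reduce the a square) = x^3*z^3 - x^2*y*z^2 - 2*x^3*z - 2*x*z^3 + x^2*y + y*z^2 + 5*x*z - y
reduce: trace(b a b a b a^5) = trace(a) * trace(b a b a b a^4) - trace(b a b a b a^3)  (reduce the a square) = x^4*z^3 - x^3*y*z^2 - 2*x^4*z - 3*x^2*z^3 + x^3*y + 2*x*y*z^2 + 7*x^2*z + z^3 - 2*x*y - 3*z
trace(a b a^5 b^3 a b) = trace(b) * trace(b a b a b a^5 b) - trace(b a b a b a^5)  (reduce the b square) = x^4*y^2*z^3 - x^5*y*z^2 - x^3*y^3*z^2 - x^4*y^2*z - x^4*z^3 - 3*x^2*y^2*z^3 + x^5*y + x^3*y^3 + 5*x^3*y*z^2 + 2*x*y^3*z^2 + 2*x^4*z + 4*x^2*y^2*z + 3*x^2*z^3 + y^2*z^3 - 6*x^3*y - 2*x*y^3 - 5*x*y*z^2 - 7*x^2*z - 2*y^2*z - z^3 + 7*x*y + 3*z
trace(a^2 b^3 a b^-1 a b a^3) = trace(a b a^5 b^3 a) * trace(b) - trace(a b a^5 b^3 a b)  (eliminate b^-1) = x^5*y^3*z^2 - x^6*y^2*z - 2*x^4*y^4*z - x^4*y^2*z^3 + x^5*y^3 + x^3*y^5 - 2*x^3*y^3*z^2 + 8*x^4*y^2*z + x^4*z^3 + 5*x^2*y^4*z + 3*x^2*y^2*z^3 - x^5*y - 7*x^3*y^3 - 2*x^3*y*z^2 - 2*x*y^5 - x*y^3*z^2 - 2*x^4*z - 15*x^2*y^2*z - 3*x^2*z^3 - y^4*z - y^2*z^3 + 7*x^3*y + 10*x*y^3 + 4*x*y*z^2 + 7*x^2*z + 4*y^2*z + z^3 - 10*x*y - 3*z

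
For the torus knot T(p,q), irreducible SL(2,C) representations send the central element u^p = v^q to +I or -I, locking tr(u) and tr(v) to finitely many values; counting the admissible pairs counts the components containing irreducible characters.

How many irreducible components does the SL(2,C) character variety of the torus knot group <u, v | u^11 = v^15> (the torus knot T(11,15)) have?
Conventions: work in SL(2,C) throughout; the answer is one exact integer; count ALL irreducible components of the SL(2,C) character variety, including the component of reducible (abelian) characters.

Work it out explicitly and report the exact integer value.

Gamma = < u, v | u^11 = v^15 > (torus knot T(11,15)); the central element u^11 = v^15 acts as +I or -I in any irreducible SL(2,C) representation.
So on each irreducible component the traces are pinned: tr(u) = 2*cos(pi*alpha/11) with 1 <= alpha <= 10, tr(v) = 2*cos(pi*beta/15) with 1 <= beta <= 14.
The two central values (-1)^alpha I and (-1)^beta I must be the same matrix, so alpha and beta share a parity.
count pairs: odd alpha (5 choices) x odd beta (7), plus even alpha (5) x even beta (7): 5*7 + 5*7 = 70.
That is 70 components of irreducible characters, and with the reducible (abelian) component the total is 71.

71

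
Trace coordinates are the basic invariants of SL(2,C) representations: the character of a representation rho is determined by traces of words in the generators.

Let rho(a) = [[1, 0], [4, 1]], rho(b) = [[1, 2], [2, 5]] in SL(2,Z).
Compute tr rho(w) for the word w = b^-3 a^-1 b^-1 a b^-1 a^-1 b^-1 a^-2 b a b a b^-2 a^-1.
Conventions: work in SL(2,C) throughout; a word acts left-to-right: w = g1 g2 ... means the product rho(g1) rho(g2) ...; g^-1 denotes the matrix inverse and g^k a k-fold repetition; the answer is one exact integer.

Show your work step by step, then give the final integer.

rho(b^-1) = [[5, -2], [-2, 1]]
... * rho(b^-1) = [[5, -2], [-2, 1]]  ->  [[29, -12], [-12, 5]]
... * rho(b^-1) = [[5, -2], [-2, 1]]  ->  [[169, -70], [-70, 29]]
... * rho(a^-1) = [[1, 0], [-4, 1]]  ->  [[449, -70], [-186, 29]]
... * rho(b^-1) = [[5, -2], [-2, 1]]  ->  [[2385, -968], [-988, 401]]
... * rho(a) = [[1, 0], [4, 1]]  ->  [[-1487, -968], [616, 401]]
... * rho(b^-1) = [[5, -2], [-2, 1]]  ->  [[-5499, 2006], [2278, -831]]
... * rho(a^-1) = [[1, 0], [-4, 1]]  ->  [[-13523, 2006], [5602, -831]]
... * rho(b^-1) = [[5, -2], [-2, 1]]  ->  [[-71627, 29052], [29672, -12035]]
... * rho(a^-1) = [[1, 0], [-4, 1]]  ->  [[-187835, 29052], [77812, -12035]]
... * rho(a^-1) = [[1, 0], [-4, 1]]  ->  [[-304043, 29052], [125952, -12035]]
... * rho(b) = [[1, 2], [2, 5]]  ->  [[-245939, -462826], [101882, 191729]]
... * rho(a) = [[1, 0], [4, 1]]  ->  [[-2097243, -462826], [868798, 191729]]
... * rho(b) = [[1, 2], [2, 5]]  ->  [[-3022895, -6508616], [1252256, 2696241]]
... * rho(a) = [[1, 0], [4, 1]]  ->  [[-29057359, -6508616], [12037220, 2696241]]
... * rho(b^-1) = [[5, -2], [-2, 1]]  ->  [[-132269563, 51606102], [54793618, -21378199]]
... * rho(b^-1) = [[5, -2], [-2, 1]]  ->  [[-764560019, 316145228], [316724488, -130965435]]
... * rho(a^-1) = [[1, 0], [-4, 1]]  ->  [[-2029140931, 316145228], [840586228, -130965435]]
tr = -2029140931 + -130965435 = -2160106366

-2160106366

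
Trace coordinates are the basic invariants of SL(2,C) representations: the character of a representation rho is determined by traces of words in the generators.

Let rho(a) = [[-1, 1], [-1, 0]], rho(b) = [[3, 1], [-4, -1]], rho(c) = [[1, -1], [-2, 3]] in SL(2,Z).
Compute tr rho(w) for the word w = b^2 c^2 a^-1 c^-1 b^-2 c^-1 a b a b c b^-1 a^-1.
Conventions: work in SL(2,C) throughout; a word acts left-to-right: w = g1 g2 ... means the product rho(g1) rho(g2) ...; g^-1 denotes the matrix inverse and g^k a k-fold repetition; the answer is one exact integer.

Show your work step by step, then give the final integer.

rho(b) = [[3, 1], [-4, -1]]
... * rho(b) = [[3, 1], [-4, -1]]  ->  [[5, 2], [-8, -3]]
... * rho(c) = [[1, -1], [-2, 3]]  ->  [[1, 1], [-2, -1]]
... * rho(c) = [[1, -1], [-2, 3]]  ->  [[-1, 2], [0, -1]]
... * rho(a^-1) = [[0, -1], [1, -1]]  ->  [[2, -1], [-1, 1]]
... * rho(c^-1) = [[3, 1], [2, 1]]  ->  [[4, 1], [-1, 0]]
... * rho(b^-1) = [[-1, -1], [4, 3]]  ->  [[0, -1], [1, 1]]
... * rho(b^-1) = [[-1, -1], [4, 3]]  ->  [[-4, -3], [3, 2]]
... * rho(c^-1) = [[3, 1], [2, 1]]  ->  [[-18, -7], [13, 5]]
... * rho(a) = [[-1, 1], [-1, 0]]  ->  [[25, -18], [-18, 13]]
... * rho(b) = [[3, 1], [-4, -1]]  ->  [[147, 43], [-106, -31]]
... * rho(a) = [[-1, 1], [-1, 0]]  ->  [[-190, 147], [137, -106]]
... * rho(b) = [[3, 1], [-4, -1]]  ->  [[-1158, -337], [835, 243]]
... * rho(c) = [[1, -1], [-2, 3]]  ->  [[-484, 147], [349, -106]]
... * rho(b^-1) = [[-1, -1], [4, 3]]  ->  [[1072, 925], [-773, -667]]
... * rho(a^-1) = [[0, -1], [1, -1]]  ->  [[925, -1997], [-667, 1440]]
tr = 925 + 1440 = 2365

2365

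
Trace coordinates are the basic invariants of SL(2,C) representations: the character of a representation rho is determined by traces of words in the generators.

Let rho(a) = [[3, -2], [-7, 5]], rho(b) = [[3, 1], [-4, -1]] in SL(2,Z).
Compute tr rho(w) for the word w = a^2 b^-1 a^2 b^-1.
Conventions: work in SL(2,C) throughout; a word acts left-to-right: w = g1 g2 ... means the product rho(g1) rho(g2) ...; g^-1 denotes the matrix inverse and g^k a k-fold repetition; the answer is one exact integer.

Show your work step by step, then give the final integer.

7394

rho(a) = [[3, -2], [-7, 5]]
... * rho(a) = [[3, -2], [-7, 5]]  ->  [[23, -16], [-56, 39]]
... * rho(b^-1) = [[-1, -1], [4, 3]]  ->  [[-87, -71], [212, 173]]
... * rho(a) = [[3, -2], [-7, 5]]  ->  [[236, -181], [-575, 441]]
... * rho(a) = [[3, -2], [-7, 5]]  ->  [[1975, -1377], [-4812, 3355]]
... * rho(b^-1) = [[-1, -1], [4, 3]]  ->  [[-7483, -6106], [18232, 14877]]
tr = -7483 + 14877 = 7394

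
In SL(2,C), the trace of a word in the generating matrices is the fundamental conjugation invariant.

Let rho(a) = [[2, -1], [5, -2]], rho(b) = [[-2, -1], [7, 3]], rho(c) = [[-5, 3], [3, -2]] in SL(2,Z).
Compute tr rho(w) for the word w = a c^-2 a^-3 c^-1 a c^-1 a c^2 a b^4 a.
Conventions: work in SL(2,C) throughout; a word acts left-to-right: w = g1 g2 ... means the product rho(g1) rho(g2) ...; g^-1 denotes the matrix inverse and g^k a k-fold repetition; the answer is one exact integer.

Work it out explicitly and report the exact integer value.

rho(a) = [[2, -1], [5, -2]]
... * rho(c^-1) = [[-2, -3], [-3, -5]]  ->  [[-1, -1], [-4, -5]]
... * rho(c^-1) = [[-2, -3], [-3, -5]]  ->  [[5, 8], [23, 37]]
... * rho(a^-1) = [[-2, 1], [-5, 2]]  ->  [[-50, 21], [-231, 97]]
... * rho(a^-1) = [[-2, 1], [-5, 2]]  ->  [[-5, -8], [-23, -37]]
... * rho(a^-1) = [[-2, 1], [-5, 2]]  ->  [[50, -21], [231, -97]]
... * rho(c^-1) = [[-2, -3], [-3, -5]]  ->  [[-37, -45], [-171, -208]]
... * rho(a) = [[2, -1], [5, -2]]  ->  [[-299, 127], [-1382, 587]]
... * rho(c^-1) = [[-2, -3], [-3, -5]]  ->  [[217, 262], [1003, 1211]]
... * rho(a) = [[2, -1], [5, -2]]  ->  [[1744, -741], [8061, -3425]]
... * rho(c) = [[-5, 3], [3, -2]]  ->  [[-10943, 6714], [-50580, 31033]]
... * rho(c) = [[-5, 3], [3, -2]]  ->  [[74857, -46257], [345999, -213806]]
... * rho(a) = [[2, -1], [5, -2]]  ->  [[-81571, 17657], [-377032, 81613]]
... * rho(b) = [[-2, -1], [7, 3]]  ->  [[286741, 134542], [1325355, 621871]]
... * rho(b) = [[-2, -1], [7, 3]]  ->  [[368312, 116885], [1702387, 540258]]
... * rho(b) = [[-2, -1], [7, 3]]  ->  [[81571, -17657], [377032, -81613]]
... * rho(b) = [[-2, -1], [7, 3]]  ->  [[-286741, -134542], [-1325355, -621871]]
... * rho(a) = [[2, -1], [5, -2]]  ->  [[-1246192, 555825], [-5760065, 2569097]]
tr = -1246192 + 2569097 = 1322905

1322905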